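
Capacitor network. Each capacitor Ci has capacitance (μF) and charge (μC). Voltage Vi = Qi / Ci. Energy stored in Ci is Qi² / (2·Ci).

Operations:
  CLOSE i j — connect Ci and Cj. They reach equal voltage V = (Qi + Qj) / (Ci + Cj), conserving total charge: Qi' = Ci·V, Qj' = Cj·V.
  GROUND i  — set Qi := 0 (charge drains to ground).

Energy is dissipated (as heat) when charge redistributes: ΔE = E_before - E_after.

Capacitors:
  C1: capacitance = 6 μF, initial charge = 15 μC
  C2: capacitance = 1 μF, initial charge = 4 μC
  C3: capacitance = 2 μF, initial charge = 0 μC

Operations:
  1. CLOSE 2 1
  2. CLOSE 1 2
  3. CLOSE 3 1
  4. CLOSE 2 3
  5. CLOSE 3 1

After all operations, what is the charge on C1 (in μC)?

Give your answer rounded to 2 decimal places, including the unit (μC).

Answer: 12.55 μC

Derivation:
Initial: C1(6μF, Q=15μC, V=2.50V), C2(1μF, Q=4μC, V=4.00V), C3(2μF, Q=0μC, V=0.00V)
Op 1: CLOSE 2-1: Q_total=19.00, C_total=7.00, V=2.71; Q2=2.71, Q1=16.29; dissipated=0.964
Op 2: CLOSE 1-2: Q_total=19.00, C_total=7.00, V=2.71; Q1=16.29, Q2=2.71; dissipated=0.000
Op 3: CLOSE 3-1: Q_total=16.29, C_total=8.00, V=2.04; Q3=4.07, Q1=12.21; dissipated=5.526
Op 4: CLOSE 2-3: Q_total=6.79, C_total=3.00, V=2.26; Q2=2.26, Q3=4.52; dissipated=0.153
Op 5: CLOSE 3-1: Q_total=16.74, C_total=8.00, V=2.09; Q3=4.18, Q1=12.55; dissipated=0.038
Final charges: Q1=12.55, Q2=2.26, Q3=4.18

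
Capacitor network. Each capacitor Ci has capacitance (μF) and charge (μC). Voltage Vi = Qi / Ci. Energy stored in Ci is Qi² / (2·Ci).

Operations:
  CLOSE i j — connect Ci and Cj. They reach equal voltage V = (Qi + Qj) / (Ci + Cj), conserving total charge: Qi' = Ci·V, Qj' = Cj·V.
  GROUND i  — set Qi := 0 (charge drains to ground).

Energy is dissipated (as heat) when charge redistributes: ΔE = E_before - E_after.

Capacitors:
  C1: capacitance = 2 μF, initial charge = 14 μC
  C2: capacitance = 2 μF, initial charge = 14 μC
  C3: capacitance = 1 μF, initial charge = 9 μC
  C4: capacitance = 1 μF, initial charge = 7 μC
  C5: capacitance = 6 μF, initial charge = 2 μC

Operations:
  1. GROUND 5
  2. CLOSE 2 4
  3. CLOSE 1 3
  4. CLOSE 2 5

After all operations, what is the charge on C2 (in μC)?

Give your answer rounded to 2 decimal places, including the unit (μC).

Answer: 3.50 μC

Derivation:
Initial: C1(2μF, Q=14μC, V=7.00V), C2(2μF, Q=14μC, V=7.00V), C3(1μF, Q=9μC, V=9.00V), C4(1μF, Q=7μC, V=7.00V), C5(6μF, Q=2μC, V=0.33V)
Op 1: GROUND 5: Q5=0; energy lost=0.333
Op 2: CLOSE 2-4: Q_total=21.00, C_total=3.00, V=7.00; Q2=14.00, Q4=7.00; dissipated=0.000
Op 3: CLOSE 1-3: Q_total=23.00, C_total=3.00, V=7.67; Q1=15.33, Q3=7.67; dissipated=1.333
Op 4: CLOSE 2-5: Q_total=14.00, C_total=8.00, V=1.75; Q2=3.50, Q5=10.50; dissipated=36.750
Final charges: Q1=15.33, Q2=3.50, Q3=7.67, Q4=7.00, Q5=10.50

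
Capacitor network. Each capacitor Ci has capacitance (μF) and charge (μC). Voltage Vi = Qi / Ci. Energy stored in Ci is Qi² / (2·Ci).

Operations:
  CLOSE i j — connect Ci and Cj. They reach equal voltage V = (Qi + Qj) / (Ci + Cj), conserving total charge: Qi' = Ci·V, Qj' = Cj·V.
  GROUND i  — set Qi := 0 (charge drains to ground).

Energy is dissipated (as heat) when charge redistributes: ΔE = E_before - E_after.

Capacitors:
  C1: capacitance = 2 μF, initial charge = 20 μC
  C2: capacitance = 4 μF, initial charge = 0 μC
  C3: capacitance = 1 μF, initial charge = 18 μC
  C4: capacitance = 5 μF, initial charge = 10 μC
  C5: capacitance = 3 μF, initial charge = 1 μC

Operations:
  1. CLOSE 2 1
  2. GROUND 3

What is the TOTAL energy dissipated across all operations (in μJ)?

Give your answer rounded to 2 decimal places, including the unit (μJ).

Answer: 228.67 μJ

Derivation:
Initial: C1(2μF, Q=20μC, V=10.00V), C2(4μF, Q=0μC, V=0.00V), C3(1μF, Q=18μC, V=18.00V), C4(5μF, Q=10μC, V=2.00V), C5(3μF, Q=1μC, V=0.33V)
Op 1: CLOSE 2-1: Q_total=20.00, C_total=6.00, V=3.33; Q2=13.33, Q1=6.67; dissipated=66.667
Op 2: GROUND 3: Q3=0; energy lost=162.000
Total dissipated: 228.667 μJ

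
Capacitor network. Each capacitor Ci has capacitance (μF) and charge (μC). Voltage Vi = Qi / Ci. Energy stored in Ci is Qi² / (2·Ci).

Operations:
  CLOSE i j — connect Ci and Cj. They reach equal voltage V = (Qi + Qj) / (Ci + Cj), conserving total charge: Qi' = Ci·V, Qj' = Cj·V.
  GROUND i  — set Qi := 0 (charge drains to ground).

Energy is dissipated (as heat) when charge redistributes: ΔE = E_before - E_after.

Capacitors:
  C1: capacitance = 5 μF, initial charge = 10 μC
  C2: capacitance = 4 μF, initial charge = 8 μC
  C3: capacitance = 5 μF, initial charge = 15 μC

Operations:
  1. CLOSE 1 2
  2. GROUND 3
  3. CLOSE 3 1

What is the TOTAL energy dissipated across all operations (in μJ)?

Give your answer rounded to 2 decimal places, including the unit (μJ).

Initial: C1(5μF, Q=10μC, V=2.00V), C2(4μF, Q=8μC, V=2.00V), C3(5μF, Q=15μC, V=3.00V)
Op 1: CLOSE 1-2: Q_total=18.00, C_total=9.00, V=2.00; Q1=10.00, Q2=8.00; dissipated=0.000
Op 2: GROUND 3: Q3=0; energy lost=22.500
Op 3: CLOSE 3-1: Q_total=10.00, C_total=10.00, V=1.00; Q3=5.00, Q1=5.00; dissipated=5.000
Total dissipated: 27.500 μJ

Answer: 27.50 μJ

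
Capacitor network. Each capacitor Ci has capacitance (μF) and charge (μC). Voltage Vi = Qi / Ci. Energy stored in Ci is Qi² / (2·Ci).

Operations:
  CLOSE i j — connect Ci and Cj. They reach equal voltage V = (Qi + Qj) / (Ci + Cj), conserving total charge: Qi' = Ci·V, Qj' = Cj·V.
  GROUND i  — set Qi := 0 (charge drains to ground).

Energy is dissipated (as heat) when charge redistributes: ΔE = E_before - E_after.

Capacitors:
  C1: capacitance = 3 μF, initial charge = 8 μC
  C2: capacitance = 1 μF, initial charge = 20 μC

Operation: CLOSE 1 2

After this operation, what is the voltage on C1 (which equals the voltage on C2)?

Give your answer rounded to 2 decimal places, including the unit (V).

Initial: C1(3μF, Q=8μC, V=2.67V), C2(1μF, Q=20μC, V=20.00V)
Op 1: CLOSE 1-2: Q_total=28.00, C_total=4.00, V=7.00; Q1=21.00, Q2=7.00; dissipated=112.667

Answer: 7.00 V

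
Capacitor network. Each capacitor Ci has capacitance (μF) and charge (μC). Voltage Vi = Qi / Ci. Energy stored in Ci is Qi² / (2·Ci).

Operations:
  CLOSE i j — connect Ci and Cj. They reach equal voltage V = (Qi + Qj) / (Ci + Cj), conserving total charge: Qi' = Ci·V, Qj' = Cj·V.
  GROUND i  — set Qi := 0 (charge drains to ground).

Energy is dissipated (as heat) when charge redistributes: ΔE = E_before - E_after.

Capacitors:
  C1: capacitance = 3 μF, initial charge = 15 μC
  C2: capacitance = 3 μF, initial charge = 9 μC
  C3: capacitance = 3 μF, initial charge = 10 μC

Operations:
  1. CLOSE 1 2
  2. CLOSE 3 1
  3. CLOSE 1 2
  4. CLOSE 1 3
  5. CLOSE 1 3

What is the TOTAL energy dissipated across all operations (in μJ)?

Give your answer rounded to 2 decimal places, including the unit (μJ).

Answer: 3.44 μJ

Derivation:
Initial: C1(3μF, Q=15μC, V=5.00V), C2(3μF, Q=9μC, V=3.00V), C3(3μF, Q=10μC, V=3.33V)
Op 1: CLOSE 1-2: Q_total=24.00, C_total=6.00, V=4.00; Q1=12.00, Q2=12.00; dissipated=3.000
Op 2: CLOSE 3-1: Q_total=22.00, C_total=6.00, V=3.67; Q3=11.00, Q1=11.00; dissipated=0.333
Op 3: CLOSE 1-2: Q_total=23.00, C_total=6.00, V=3.83; Q1=11.50, Q2=11.50; dissipated=0.083
Op 4: CLOSE 1-3: Q_total=22.50, C_total=6.00, V=3.75; Q1=11.25, Q3=11.25; dissipated=0.021
Op 5: CLOSE 1-3: Q_total=22.50, C_total=6.00, V=3.75; Q1=11.25, Q3=11.25; dissipated=0.000
Total dissipated: 3.438 μJ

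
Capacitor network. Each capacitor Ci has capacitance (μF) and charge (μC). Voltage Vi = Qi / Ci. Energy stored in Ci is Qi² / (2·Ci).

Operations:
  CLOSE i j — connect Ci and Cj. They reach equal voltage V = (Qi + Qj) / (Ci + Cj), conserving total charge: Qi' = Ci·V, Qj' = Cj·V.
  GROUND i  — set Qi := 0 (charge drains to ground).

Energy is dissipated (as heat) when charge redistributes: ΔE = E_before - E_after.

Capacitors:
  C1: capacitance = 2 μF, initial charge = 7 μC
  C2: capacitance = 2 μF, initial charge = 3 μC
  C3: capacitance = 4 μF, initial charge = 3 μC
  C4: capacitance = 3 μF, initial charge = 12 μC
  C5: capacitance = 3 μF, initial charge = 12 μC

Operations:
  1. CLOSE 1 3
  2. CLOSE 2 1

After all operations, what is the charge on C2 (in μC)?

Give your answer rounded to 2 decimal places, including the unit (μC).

Initial: C1(2μF, Q=7μC, V=3.50V), C2(2μF, Q=3μC, V=1.50V), C3(4μF, Q=3μC, V=0.75V), C4(3μF, Q=12μC, V=4.00V), C5(3μF, Q=12μC, V=4.00V)
Op 1: CLOSE 1-3: Q_total=10.00, C_total=6.00, V=1.67; Q1=3.33, Q3=6.67; dissipated=5.042
Op 2: CLOSE 2-1: Q_total=6.33, C_total=4.00, V=1.58; Q2=3.17, Q1=3.17; dissipated=0.014
Final charges: Q1=3.17, Q2=3.17, Q3=6.67, Q4=12.00, Q5=12.00

Answer: 3.17 μC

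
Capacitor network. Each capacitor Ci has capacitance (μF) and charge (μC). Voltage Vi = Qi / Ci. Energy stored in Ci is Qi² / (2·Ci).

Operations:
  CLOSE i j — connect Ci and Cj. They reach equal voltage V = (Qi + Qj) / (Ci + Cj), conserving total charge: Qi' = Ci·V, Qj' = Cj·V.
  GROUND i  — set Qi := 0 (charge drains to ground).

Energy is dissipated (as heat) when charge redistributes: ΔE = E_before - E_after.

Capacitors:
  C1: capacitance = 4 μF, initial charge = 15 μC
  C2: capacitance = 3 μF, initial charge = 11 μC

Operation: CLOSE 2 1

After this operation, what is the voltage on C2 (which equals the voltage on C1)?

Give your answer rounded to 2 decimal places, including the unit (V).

Initial: C1(4μF, Q=15μC, V=3.75V), C2(3μF, Q=11μC, V=3.67V)
Op 1: CLOSE 2-1: Q_total=26.00, C_total=7.00, V=3.71; Q2=11.14, Q1=14.86; dissipated=0.006

Answer: 3.71 V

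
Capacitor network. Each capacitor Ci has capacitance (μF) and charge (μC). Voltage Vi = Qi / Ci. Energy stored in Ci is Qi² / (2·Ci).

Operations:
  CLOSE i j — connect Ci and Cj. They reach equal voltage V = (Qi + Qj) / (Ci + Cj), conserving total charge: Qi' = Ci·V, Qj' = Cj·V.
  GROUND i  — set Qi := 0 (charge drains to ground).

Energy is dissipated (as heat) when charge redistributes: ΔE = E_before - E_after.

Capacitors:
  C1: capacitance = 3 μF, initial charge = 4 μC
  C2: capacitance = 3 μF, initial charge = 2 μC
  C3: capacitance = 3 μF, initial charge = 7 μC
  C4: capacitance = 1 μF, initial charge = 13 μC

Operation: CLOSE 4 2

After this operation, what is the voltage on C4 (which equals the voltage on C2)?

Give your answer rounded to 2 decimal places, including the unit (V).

Initial: C1(3μF, Q=4μC, V=1.33V), C2(3μF, Q=2μC, V=0.67V), C3(3μF, Q=7μC, V=2.33V), C4(1μF, Q=13μC, V=13.00V)
Op 1: CLOSE 4-2: Q_total=15.00, C_total=4.00, V=3.75; Q4=3.75, Q2=11.25; dissipated=57.042

Answer: 3.75 V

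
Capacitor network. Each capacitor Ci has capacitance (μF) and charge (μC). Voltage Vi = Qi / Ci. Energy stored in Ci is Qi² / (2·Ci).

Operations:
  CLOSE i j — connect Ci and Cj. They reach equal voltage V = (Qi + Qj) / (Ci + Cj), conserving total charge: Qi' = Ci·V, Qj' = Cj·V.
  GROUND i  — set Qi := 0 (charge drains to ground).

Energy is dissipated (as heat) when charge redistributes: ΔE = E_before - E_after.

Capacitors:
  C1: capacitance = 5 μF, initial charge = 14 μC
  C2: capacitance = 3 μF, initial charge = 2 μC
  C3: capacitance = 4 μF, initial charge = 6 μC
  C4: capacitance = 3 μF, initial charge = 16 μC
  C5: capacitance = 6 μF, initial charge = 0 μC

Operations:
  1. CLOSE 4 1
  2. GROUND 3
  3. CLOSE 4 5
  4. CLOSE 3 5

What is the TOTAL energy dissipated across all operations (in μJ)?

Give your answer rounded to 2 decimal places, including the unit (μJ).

Answer: 26.45 μJ

Derivation:
Initial: C1(5μF, Q=14μC, V=2.80V), C2(3μF, Q=2μC, V=0.67V), C3(4μF, Q=6μC, V=1.50V), C4(3μF, Q=16μC, V=5.33V), C5(6μF, Q=0μC, V=0.00V)
Op 1: CLOSE 4-1: Q_total=30.00, C_total=8.00, V=3.75; Q4=11.25, Q1=18.75; dissipated=6.017
Op 2: GROUND 3: Q3=0; energy lost=4.500
Op 3: CLOSE 4-5: Q_total=11.25, C_total=9.00, V=1.25; Q4=3.75, Q5=7.50; dissipated=14.062
Op 4: CLOSE 3-5: Q_total=7.50, C_total=10.00, V=0.75; Q3=3.00, Q5=4.50; dissipated=1.875
Total dissipated: 26.454 μJ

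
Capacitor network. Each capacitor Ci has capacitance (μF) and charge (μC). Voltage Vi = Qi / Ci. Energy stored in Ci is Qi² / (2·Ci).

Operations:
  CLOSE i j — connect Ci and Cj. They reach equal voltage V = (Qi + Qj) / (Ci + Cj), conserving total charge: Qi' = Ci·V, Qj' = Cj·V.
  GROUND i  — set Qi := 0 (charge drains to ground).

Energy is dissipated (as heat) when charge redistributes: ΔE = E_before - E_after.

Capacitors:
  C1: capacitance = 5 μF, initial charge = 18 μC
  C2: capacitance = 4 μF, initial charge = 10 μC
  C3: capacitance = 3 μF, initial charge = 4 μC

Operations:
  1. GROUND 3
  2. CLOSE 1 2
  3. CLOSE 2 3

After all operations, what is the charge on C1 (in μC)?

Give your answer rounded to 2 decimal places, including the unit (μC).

Initial: C1(5μF, Q=18μC, V=3.60V), C2(4μF, Q=10μC, V=2.50V), C3(3μF, Q=4μC, V=1.33V)
Op 1: GROUND 3: Q3=0; energy lost=2.667
Op 2: CLOSE 1-2: Q_total=28.00, C_total=9.00, V=3.11; Q1=15.56, Q2=12.44; dissipated=1.344
Op 3: CLOSE 2-3: Q_total=12.44, C_total=7.00, V=1.78; Q2=7.11, Q3=5.33; dissipated=8.296
Final charges: Q1=15.56, Q2=7.11, Q3=5.33

Answer: 15.56 μC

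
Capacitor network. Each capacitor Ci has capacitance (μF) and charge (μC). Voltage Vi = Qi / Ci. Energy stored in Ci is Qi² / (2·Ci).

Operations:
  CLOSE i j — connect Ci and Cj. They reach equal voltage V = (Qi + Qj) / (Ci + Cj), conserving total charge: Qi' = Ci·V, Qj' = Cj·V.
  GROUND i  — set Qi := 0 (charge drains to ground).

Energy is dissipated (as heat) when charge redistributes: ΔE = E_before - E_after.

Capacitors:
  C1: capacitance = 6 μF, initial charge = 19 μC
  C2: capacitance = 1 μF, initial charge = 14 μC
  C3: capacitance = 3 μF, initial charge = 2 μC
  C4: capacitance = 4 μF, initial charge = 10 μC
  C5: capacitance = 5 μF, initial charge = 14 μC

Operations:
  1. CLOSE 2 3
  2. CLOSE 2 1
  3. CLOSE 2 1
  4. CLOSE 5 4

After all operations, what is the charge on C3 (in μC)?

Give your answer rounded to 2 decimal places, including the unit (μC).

Initial: C1(6μF, Q=19μC, V=3.17V), C2(1μF, Q=14μC, V=14.00V), C3(3μF, Q=2μC, V=0.67V), C4(4μF, Q=10μC, V=2.50V), C5(5μF, Q=14μC, V=2.80V)
Op 1: CLOSE 2-3: Q_total=16.00, C_total=4.00, V=4.00; Q2=4.00, Q3=12.00; dissipated=66.667
Op 2: CLOSE 2-1: Q_total=23.00, C_total=7.00, V=3.29; Q2=3.29, Q1=19.71; dissipated=0.298
Op 3: CLOSE 2-1: Q_total=23.00, C_total=7.00, V=3.29; Q2=3.29, Q1=19.71; dissipated=0.000
Op 4: CLOSE 5-4: Q_total=24.00, C_total=9.00, V=2.67; Q5=13.33, Q4=10.67; dissipated=0.100
Final charges: Q1=19.71, Q2=3.29, Q3=12.00, Q4=10.67, Q5=13.33

Answer: 12.00 μC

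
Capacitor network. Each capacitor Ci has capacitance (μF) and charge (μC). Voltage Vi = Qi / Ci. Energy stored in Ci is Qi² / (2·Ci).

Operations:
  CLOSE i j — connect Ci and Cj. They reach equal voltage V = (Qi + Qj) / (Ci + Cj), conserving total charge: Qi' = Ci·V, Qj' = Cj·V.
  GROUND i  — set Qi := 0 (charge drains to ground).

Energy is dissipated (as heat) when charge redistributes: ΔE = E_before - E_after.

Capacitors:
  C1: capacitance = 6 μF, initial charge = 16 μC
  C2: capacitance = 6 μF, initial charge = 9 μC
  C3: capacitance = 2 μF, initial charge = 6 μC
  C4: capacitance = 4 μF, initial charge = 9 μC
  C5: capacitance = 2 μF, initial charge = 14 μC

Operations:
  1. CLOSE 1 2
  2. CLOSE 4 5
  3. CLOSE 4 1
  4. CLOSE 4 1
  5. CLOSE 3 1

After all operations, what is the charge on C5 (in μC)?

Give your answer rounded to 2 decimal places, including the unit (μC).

Answer: 7.67 μC

Derivation:
Initial: C1(6μF, Q=16μC, V=2.67V), C2(6μF, Q=9μC, V=1.50V), C3(2μF, Q=6μC, V=3.00V), C4(4μF, Q=9μC, V=2.25V), C5(2μF, Q=14μC, V=7.00V)
Op 1: CLOSE 1-2: Q_total=25.00, C_total=12.00, V=2.08; Q1=12.50, Q2=12.50; dissipated=2.042
Op 2: CLOSE 4-5: Q_total=23.00, C_total=6.00, V=3.83; Q4=15.33, Q5=7.67; dissipated=15.042
Op 3: CLOSE 4-1: Q_total=27.83, C_total=10.00, V=2.78; Q4=11.13, Q1=16.70; dissipated=3.675
Op 4: CLOSE 4-1: Q_total=27.83, C_total=10.00, V=2.78; Q4=11.13, Q1=16.70; dissipated=0.000
Op 5: CLOSE 3-1: Q_total=22.70, C_total=8.00, V=2.84; Q3=5.67, Q1=17.02; dissipated=0.035
Final charges: Q1=17.02, Q2=12.50, Q3=5.67, Q4=11.13, Q5=7.67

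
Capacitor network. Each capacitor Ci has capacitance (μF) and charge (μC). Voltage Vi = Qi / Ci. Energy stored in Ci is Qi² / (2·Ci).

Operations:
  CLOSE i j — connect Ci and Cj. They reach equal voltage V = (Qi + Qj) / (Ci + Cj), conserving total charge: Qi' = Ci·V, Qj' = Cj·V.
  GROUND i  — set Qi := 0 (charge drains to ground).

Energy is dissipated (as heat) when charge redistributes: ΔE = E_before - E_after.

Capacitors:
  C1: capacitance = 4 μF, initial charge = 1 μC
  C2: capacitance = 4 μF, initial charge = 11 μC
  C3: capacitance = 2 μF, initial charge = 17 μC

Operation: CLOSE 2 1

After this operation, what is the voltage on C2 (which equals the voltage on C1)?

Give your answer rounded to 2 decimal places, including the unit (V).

Initial: C1(4μF, Q=1μC, V=0.25V), C2(4μF, Q=11μC, V=2.75V), C3(2μF, Q=17μC, V=8.50V)
Op 1: CLOSE 2-1: Q_total=12.00, C_total=8.00, V=1.50; Q2=6.00, Q1=6.00; dissipated=6.250

Answer: 1.50 V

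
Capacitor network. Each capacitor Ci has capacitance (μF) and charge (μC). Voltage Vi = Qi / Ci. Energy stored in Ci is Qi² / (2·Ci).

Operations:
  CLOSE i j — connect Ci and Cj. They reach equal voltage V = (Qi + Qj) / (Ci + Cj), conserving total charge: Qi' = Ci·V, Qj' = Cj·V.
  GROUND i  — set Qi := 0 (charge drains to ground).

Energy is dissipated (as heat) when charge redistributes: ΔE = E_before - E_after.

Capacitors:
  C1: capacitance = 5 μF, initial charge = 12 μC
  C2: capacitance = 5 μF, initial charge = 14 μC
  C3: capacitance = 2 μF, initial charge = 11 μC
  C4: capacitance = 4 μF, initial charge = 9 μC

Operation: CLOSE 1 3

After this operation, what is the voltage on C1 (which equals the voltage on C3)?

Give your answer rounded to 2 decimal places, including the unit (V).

Answer: 3.29 V

Derivation:
Initial: C1(5μF, Q=12μC, V=2.40V), C2(5μF, Q=14μC, V=2.80V), C3(2μF, Q=11μC, V=5.50V), C4(4μF, Q=9μC, V=2.25V)
Op 1: CLOSE 1-3: Q_total=23.00, C_total=7.00, V=3.29; Q1=16.43, Q3=6.57; dissipated=6.864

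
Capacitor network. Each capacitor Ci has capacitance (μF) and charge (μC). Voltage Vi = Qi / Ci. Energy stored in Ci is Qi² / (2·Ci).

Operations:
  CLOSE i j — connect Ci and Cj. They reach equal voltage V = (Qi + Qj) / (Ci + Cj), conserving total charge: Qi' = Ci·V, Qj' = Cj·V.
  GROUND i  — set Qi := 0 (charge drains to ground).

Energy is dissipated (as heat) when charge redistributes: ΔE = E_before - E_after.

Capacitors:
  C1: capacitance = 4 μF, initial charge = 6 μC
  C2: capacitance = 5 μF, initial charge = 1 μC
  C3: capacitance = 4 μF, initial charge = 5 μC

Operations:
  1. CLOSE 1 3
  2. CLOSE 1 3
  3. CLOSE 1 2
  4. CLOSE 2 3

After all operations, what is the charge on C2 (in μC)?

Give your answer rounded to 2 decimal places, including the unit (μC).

Answer: 5.06 μC

Derivation:
Initial: C1(4μF, Q=6μC, V=1.50V), C2(5μF, Q=1μC, V=0.20V), C3(4μF, Q=5μC, V=1.25V)
Op 1: CLOSE 1-3: Q_total=11.00, C_total=8.00, V=1.38; Q1=5.50, Q3=5.50; dissipated=0.062
Op 2: CLOSE 1-3: Q_total=11.00, C_total=8.00, V=1.38; Q1=5.50, Q3=5.50; dissipated=0.000
Op 3: CLOSE 1-2: Q_total=6.50, C_total=9.00, V=0.72; Q1=2.89, Q2=3.61; dissipated=1.534
Op 4: CLOSE 2-3: Q_total=9.11, C_total=9.00, V=1.01; Q2=5.06, Q3=4.05; dissipated=0.473
Final charges: Q1=2.89, Q2=5.06, Q3=4.05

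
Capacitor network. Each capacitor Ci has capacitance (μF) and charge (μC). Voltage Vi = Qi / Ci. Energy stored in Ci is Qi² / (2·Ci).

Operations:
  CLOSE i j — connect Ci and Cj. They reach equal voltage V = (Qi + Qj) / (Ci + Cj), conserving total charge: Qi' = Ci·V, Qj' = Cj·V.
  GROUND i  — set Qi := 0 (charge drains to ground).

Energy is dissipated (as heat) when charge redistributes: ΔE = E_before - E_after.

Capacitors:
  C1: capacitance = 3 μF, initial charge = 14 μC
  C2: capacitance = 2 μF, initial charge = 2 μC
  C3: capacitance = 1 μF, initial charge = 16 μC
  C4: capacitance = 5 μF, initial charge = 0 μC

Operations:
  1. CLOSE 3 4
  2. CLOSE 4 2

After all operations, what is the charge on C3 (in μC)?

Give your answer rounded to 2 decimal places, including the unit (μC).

Initial: C1(3μF, Q=14μC, V=4.67V), C2(2μF, Q=2μC, V=1.00V), C3(1μF, Q=16μC, V=16.00V), C4(5μF, Q=0μC, V=0.00V)
Op 1: CLOSE 3-4: Q_total=16.00, C_total=6.00, V=2.67; Q3=2.67, Q4=13.33; dissipated=106.667
Op 2: CLOSE 4-2: Q_total=15.33, C_total=7.00, V=2.19; Q4=10.95, Q2=4.38; dissipated=1.984
Final charges: Q1=14.00, Q2=4.38, Q3=2.67, Q4=10.95

Answer: 2.67 μC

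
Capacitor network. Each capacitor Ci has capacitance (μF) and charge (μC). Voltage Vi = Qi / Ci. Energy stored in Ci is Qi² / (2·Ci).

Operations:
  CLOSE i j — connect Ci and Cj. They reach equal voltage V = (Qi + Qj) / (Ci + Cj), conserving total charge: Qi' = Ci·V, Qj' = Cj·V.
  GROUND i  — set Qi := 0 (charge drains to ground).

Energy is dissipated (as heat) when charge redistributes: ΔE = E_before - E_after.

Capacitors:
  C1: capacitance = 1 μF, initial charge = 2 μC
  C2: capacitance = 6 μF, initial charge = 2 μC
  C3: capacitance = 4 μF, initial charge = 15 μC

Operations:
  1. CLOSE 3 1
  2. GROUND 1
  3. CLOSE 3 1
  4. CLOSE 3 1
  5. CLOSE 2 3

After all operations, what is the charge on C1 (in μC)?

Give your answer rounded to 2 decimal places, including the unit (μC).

Answer: 2.72 μC

Derivation:
Initial: C1(1μF, Q=2μC, V=2.00V), C2(6μF, Q=2μC, V=0.33V), C3(4μF, Q=15μC, V=3.75V)
Op 1: CLOSE 3-1: Q_total=17.00, C_total=5.00, V=3.40; Q3=13.60, Q1=3.40; dissipated=1.225
Op 2: GROUND 1: Q1=0; energy lost=5.780
Op 3: CLOSE 3-1: Q_total=13.60, C_total=5.00, V=2.72; Q3=10.88, Q1=2.72; dissipated=4.624
Op 4: CLOSE 3-1: Q_total=13.60, C_total=5.00, V=2.72; Q3=10.88, Q1=2.72; dissipated=0.000
Op 5: CLOSE 2-3: Q_total=12.88, C_total=10.00, V=1.29; Q2=7.73, Q3=5.15; dissipated=6.835
Final charges: Q1=2.72, Q2=7.73, Q3=5.15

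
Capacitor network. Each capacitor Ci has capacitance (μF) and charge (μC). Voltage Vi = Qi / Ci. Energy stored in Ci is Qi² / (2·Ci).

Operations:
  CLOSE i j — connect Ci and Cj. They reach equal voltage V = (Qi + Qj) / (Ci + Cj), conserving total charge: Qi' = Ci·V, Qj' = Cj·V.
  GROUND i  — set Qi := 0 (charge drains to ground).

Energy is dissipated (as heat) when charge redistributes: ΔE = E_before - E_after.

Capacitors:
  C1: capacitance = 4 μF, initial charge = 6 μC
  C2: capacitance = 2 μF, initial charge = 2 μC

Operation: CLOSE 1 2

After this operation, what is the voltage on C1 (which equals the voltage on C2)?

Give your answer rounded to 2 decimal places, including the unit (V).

Answer: 1.33 V

Derivation:
Initial: C1(4μF, Q=6μC, V=1.50V), C2(2μF, Q=2μC, V=1.00V)
Op 1: CLOSE 1-2: Q_total=8.00, C_total=6.00, V=1.33; Q1=5.33, Q2=2.67; dissipated=0.167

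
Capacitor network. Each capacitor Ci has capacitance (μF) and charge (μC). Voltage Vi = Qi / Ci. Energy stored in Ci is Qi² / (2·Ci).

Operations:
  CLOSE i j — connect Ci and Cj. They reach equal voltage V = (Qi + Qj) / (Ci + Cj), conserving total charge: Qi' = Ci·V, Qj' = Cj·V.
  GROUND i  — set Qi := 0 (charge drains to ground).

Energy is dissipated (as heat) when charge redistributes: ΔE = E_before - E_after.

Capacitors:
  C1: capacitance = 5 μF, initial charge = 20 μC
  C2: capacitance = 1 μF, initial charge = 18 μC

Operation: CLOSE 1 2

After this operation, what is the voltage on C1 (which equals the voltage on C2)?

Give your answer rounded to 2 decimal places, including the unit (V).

Initial: C1(5μF, Q=20μC, V=4.00V), C2(1μF, Q=18μC, V=18.00V)
Op 1: CLOSE 1-2: Q_total=38.00, C_total=6.00, V=6.33; Q1=31.67, Q2=6.33; dissipated=81.667

Answer: 6.33 V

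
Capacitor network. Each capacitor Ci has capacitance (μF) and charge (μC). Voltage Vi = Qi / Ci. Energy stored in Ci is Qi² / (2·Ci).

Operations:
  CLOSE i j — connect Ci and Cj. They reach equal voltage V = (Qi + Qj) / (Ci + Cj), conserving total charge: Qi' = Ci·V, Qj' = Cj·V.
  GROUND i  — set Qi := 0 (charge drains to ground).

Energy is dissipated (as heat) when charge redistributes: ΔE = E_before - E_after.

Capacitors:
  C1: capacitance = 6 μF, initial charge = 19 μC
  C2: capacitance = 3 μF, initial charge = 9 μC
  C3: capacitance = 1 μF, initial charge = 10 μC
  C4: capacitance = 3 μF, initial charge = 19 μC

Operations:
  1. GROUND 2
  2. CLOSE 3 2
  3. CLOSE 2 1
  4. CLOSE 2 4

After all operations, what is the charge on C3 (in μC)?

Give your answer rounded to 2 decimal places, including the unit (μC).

Answer: 2.50 μC

Derivation:
Initial: C1(6μF, Q=19μC, V=3.17V), C2(3μF, Q=9μC, V=3.00V), C3(1μF, Q=10μC, V=10.00V), C4(3μF, Q=19μC, V=6.33V)
Op 1: GROUND 2: Q2=0; energy lost=13.500
Op 2: CLOSE 3-2: Q_total=10.00, C_total=4.00, V=2.50; Q3=2.50, Q2=7.50; dissipated=37.500
Op 3: CLOSE 2-1: Q_total=26.50, C_total=9.00, V=2.94; Q2=8.83, Q1=17.67; dissipated=0.444
Op 4: CLOSE 2-4: Q_total=27.83, C_total=6.00, V=4.64; Q2=13.92, Q4=13.92; dissipated=8.613
Final charges: Q1=17.67, Q2=13.92, Q3=2.50, Q4=13.92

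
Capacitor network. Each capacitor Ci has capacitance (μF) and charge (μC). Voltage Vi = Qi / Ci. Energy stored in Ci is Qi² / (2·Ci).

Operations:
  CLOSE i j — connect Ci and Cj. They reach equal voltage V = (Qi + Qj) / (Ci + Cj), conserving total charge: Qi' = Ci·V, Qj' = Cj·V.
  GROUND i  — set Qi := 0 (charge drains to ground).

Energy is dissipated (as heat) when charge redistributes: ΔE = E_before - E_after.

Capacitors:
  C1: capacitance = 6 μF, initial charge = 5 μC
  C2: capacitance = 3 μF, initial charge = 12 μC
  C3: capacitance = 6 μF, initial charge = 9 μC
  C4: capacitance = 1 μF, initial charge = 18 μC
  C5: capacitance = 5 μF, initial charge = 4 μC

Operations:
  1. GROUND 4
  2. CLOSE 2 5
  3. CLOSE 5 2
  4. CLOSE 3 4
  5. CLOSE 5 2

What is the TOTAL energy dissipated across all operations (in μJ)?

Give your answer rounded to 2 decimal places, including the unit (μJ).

Answer: 172.56 μJ

Derivation:
Initial: C1(6μF, Q=5μC, V=0.83V), C2(3μF, Q=12μC, V=4.00V), C3(6μF, Q=9μC, V=1.50V), C4(1μF, Q=18μC, V=18.00V), C5(5μF, Q=4μC, V=0.80V)
Op 1: GROUND 4: Q4=0; energy lost=162.000
Op 2: CLOSE 2-5: Q_total=16.00, C_total=8.00, V=2.00; Q2=6.00, Q5=10.00; dissipated=9.600
Op 3: CLOSE 5-2: Q_total=16.00, C_total=8.00, V=2.00; Q5=10.00, Q2=6.00; dissipated=0.000
Op 4: CLOSE 3-4: Q_total=9.00, C_total=7.00, V=1.29; Q3=7.71, Q4=1.29; dissipated=0.964
Op 5: CLOSE 5-2: Q_total=16.00, C_total=8.00, V=2.00; Q5=10.00, Q2=6.00; dissipated=0.000
Total dissipated: 172.564 μJ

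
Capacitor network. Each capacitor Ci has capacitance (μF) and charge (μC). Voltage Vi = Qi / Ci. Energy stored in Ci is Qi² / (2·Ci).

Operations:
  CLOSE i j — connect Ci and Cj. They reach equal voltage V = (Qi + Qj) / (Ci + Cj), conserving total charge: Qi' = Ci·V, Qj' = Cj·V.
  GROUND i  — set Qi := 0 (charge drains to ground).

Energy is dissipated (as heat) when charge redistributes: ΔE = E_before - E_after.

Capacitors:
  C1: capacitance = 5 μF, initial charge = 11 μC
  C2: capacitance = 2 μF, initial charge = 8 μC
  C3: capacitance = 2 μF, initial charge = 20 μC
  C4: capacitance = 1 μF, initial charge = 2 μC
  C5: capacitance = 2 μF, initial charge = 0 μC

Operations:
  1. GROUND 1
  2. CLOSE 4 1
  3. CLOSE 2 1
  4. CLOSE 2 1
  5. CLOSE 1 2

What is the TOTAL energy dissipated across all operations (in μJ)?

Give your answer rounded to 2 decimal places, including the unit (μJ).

Answer: 23.37 μJ

Derivation:
Initial: C1(5μF, Q=11μC, V=2.20V), C2(2μF, Q=8μC, V=4.00V), C3(2μF, Q=20μC, V=10.00V), C4(1μF, Q=2μC, V=2.00V), C5(2μF, Q=0μC, V=0.00V)
Op 1: GROUND 1: Q1=0; energy lost=12.100
Op 2: CLOSE 4-1: Q_total=2.00, C_total=6.00, V=0.33; Q4=0.33, Q1=1.67; dissipated=1.667
Op 3: CLOSE 2-1: Q_total=9.67, C_total=7.00, V=1.38; Q2=2.76, Q1=6.90; dissipated=9.603
Op 4: CLOSE 2-1: Q_total=9.67, C_total=7.00, V=1.38; Q2=2.76, Q1=6.90; dissipated=0.000
Op 5: CLOSE 1-2: Q_total=9.67, C_total=7.00, V=1.38; Q1=6.90, Q2=2.76; dissipated=0.000
Total dissipated: 23.370 μJ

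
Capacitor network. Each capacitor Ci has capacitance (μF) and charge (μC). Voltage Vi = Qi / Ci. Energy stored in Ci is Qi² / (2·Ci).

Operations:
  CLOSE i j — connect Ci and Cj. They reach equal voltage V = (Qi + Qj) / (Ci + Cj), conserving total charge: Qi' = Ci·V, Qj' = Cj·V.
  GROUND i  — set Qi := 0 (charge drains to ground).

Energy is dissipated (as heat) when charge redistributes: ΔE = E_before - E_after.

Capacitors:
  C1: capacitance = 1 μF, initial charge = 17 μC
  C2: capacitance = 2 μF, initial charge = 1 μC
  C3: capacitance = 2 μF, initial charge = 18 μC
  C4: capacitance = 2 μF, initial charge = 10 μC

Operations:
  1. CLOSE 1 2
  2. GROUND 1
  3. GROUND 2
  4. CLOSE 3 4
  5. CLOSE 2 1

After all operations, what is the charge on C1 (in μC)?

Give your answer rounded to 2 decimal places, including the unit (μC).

Initial: C1(1μF, Q=17μC, V=17.00V), C2(2μF, Q=1μC, V=0.50V), C3(2μF, Q=18μC, V=9.00V), C4(2μF, Q=10μC, V=5.00V)
Op 1: CLOSE 1-2: Q_total=18.00, C_total=3.00, V=6.00; Q1=6.00, Q2=12.00; dissipated=90.750
Op 2: GROUND 1: Q1=0; energy lost=18.000
Op 3: GROUND 2: Q2=0; energy lost=36.000
Op 4: CLOSE 3-4: Q_total=28.00, C_total=4.00, V=7.00; Q3=14.00, Q4=14.00; dissipated=8.000
Op 5: CLOSE 2-1: Q_total=0.00, C_total=3.00, V=0.00; Q2=0.00, Q1=0.00; dissipated=0.000
Final charges: Q1=0.00, Q2=0.00, Q3=14.00, Q4=14.00

Answer: 0.00 μC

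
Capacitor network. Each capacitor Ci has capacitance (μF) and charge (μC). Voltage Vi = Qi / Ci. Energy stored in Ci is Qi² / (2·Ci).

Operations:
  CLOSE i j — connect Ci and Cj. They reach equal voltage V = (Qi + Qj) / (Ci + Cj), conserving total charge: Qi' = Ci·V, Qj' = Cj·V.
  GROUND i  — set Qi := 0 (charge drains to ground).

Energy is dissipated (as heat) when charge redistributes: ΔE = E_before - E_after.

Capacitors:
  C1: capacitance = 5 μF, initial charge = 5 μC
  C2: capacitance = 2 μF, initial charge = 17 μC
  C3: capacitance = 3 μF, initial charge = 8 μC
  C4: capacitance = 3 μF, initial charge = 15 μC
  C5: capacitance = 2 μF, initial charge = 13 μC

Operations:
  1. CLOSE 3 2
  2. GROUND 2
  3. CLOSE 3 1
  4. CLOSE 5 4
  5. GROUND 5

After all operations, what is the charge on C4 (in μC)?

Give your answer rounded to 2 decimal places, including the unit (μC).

Initial: C1(5μF, Q=5μC, V=1.00V), C2(2μF, Q=17μC, V=8.50V), C3(3μF, Q=8μC, V=2.67V), C4(3μF, Q=15μC, V=5.00V), C5(2μF, Q=13μC, V=6.50V)
Op 1: CLOSE 3-2: Q_total=25.00, C_total=5.00, V=5.00; Q3=15.00, Q2=10.00; dissipated=20.417
Op 2: GROUND 2: Q2=0; energy lost=25.000
Op 3: CLOSE 3-1: Q_total=20.00, C_total=8.00, V=2.50; Q3=7.50, Q1=12.50; dissipated=15.000
Op 4: CLOSE 5-4: Q_total=28.00, C_total=5.00, V=5.60; Q5=11.20, Q4=16.80; dissipated=1.350
Op 5: GROUND 5: Q5=0; energy lost=31.360
Final charges: Q1=12.50, Q2=0.00, Q3=7.50, Q4=16.80, Q5=0.00

Answer: 16.80 μC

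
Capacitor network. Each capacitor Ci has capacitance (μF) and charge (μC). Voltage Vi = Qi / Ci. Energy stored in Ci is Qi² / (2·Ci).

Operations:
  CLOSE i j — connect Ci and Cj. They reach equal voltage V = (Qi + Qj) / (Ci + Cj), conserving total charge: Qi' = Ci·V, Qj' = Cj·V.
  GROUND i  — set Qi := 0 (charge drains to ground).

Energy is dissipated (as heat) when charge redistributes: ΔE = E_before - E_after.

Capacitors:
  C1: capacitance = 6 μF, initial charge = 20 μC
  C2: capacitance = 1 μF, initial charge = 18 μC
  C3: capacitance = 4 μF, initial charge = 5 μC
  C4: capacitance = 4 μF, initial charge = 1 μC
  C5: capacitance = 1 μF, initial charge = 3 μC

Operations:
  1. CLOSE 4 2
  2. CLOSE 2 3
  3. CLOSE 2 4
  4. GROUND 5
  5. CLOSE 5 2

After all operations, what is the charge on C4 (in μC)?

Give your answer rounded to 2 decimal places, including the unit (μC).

Answer: 13.57 μC

Derivation:
Initial: C1(6μF, Q=20μC, V=3.33V), C2(1μF, Q=18μC, V=18.00V), C3(4μF, Q=5μC, V=1.25V), C4(4μF, Q=1μC, V=0.25V), C5(1μF, Q=3μC, V=3.00V)
Op 1: CLOSE 4-2: Q_total=19.00, C_total=5.00, V=3.80; Q4=15.20, Q2=3.80; dissipated=126.025
Op 2: CLOSE 2-3: Q_total=8.80, C_total=5.00, V=1.76; Q2=1.76, Q3=7.04; dissipated=2.601
Op 3: CLOSE 2-4: Q_total=16.96, C_total=5.00, V=3.39; Q2=3.39, Q4=13.57; dissipated=1.665
Op 4: GROUND 5: Q5=0; energy lost=4.500
Op 5: CLOSE 5-2: Q_total=3.39, C_total=2.00, V=1.70; Q5=1.70, Q2=1.70; dissipated=2.876
Final charges: Q1=20.00, Q2=1.70, Q3=7.04, Q4=13.57, Q5=1.70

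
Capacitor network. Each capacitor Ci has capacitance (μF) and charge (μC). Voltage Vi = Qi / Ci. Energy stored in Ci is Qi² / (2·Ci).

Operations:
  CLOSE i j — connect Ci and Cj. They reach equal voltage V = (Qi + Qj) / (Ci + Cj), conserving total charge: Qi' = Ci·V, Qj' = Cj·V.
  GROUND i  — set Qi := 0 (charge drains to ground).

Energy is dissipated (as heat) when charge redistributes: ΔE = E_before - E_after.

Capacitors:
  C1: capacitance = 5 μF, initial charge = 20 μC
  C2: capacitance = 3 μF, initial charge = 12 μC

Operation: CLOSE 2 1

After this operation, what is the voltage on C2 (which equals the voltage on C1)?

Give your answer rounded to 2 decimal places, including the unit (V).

Initial: C1(5μF, Q=20μC, V=4.00V), C2(3μF, Q=12μC, V=4.00V)
Op 1: CLOSE 2-1: Q_total=32.00, C_total=8.00, V=4.00; Q2=12.00, Q1=20.00; dissipated=0.000

Answer: 4.00 V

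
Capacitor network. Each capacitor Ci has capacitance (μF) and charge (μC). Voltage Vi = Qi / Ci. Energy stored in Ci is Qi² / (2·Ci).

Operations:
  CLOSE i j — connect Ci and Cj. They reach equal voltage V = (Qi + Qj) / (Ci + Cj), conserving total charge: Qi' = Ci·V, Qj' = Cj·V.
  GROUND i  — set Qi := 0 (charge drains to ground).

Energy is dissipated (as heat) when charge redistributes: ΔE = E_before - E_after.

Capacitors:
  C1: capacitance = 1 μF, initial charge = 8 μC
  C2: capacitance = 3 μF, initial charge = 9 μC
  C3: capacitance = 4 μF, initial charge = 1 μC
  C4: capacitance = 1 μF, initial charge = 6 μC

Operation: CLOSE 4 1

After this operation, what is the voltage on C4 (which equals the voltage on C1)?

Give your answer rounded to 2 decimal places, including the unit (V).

Initial: C1(1μF, Q=8μC, V=8.00V), C2(3μF, Q=9μC, V=3.00V), C3(4μF, Q=1μC, V=0.25V), C4(1μF, Q=6μC, V=6.00V)
Op 1: CLOSE 4-1: Q_total=14.00, C_total=2.00, V=7.00; Q4=7.00, Q1=7.00; dissipated=1.000

Answer: 7.00 V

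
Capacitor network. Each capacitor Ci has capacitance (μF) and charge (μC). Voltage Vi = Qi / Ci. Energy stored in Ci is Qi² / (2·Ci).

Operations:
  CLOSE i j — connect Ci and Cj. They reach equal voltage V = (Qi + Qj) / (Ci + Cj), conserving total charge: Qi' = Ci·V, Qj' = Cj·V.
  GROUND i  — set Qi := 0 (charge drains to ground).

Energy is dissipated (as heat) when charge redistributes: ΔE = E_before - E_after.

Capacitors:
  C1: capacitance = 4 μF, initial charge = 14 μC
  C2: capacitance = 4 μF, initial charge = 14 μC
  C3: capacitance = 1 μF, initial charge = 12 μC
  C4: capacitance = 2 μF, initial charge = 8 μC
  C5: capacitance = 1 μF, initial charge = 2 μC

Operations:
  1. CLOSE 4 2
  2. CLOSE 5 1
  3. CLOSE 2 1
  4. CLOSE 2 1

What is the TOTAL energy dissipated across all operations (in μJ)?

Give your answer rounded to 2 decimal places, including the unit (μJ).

Answer: 1.28 μJ

Derivation:
Initial: C1(4μF, Q=14μC, V=3.50V), C2(4μF, Q=14μC, V=3.50V), C3(1μF, Q=12μC, V=12.00V), C4(2μF, Q=8μC, V=4.00V), C5(1μF, Q=2μC, V=2.00V)
Op 1: CLOSE 4-2: Q_total=22.00, C_total=6.00, V=3.67; Q4=7.33, Q2=14.67; dissipated=0.167
Op 2: CLOSE 5-1: Q_total=16.00, C_total=5.00, V=3.20; Q5=3.20, Q1=12.80; dissipated=0.900
Op 3: CLOSE 2-1: Q_total=27.47, C_total=8.00, V=3.43; Q2=13.73, Q1=13.73; dissipated=0.218
Op 4: CLOSE 2-1: Q_total=27.47, C_total=8.00, V=3.43; Q2=13.73, Q1=13.73; dissipated=0.000
Total dissipated: 1.284 μJ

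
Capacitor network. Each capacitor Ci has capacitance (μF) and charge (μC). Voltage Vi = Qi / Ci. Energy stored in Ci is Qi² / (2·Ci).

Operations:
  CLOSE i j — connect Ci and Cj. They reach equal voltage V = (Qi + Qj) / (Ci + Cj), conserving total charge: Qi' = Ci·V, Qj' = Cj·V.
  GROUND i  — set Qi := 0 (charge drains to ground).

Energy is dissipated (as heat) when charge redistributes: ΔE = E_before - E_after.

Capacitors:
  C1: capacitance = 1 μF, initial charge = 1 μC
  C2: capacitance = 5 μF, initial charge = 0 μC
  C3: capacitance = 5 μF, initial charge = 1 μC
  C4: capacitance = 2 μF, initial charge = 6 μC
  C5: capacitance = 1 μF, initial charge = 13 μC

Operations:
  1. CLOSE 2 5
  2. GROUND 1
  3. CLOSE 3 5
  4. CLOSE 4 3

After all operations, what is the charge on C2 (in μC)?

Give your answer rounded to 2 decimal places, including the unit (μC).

Answer: 10.83 μC

Derivation:
Initial: C1(1μF, Q=1μC, V=1.00V), C2(5μF, Q=0μC, V=0.00V), C3(5μF, Q=1μC, V=0.20V), C4(2μF, Q=6μC, V=3.00V), C5(1μF, Q=13μC, V=13.00V)
Op 1: CLOSE 2-5: Q_total=13.00, C_total=6.00, V=2.17; Q2=10.83, Q5=2.17; dissipated=70.417
Op 2: GROUND 1: Q1=0; energy lost=0.500
Op 3: CLOSE 3-5: Q_total=3.17, C_total=6.00, V=0.53; Q3=2.64, Q5=0.53; dissipated=1.612
Op 4: CLOSE 4-3: Q_total=8.64, C_total=7.00, V=1.23; Q4=2.47, Q3=6.17; dissipated=4.366
Final charges: Q1=0.00, Q2=10.83, Q3=6.17, Q4=2.47, Q5=0.53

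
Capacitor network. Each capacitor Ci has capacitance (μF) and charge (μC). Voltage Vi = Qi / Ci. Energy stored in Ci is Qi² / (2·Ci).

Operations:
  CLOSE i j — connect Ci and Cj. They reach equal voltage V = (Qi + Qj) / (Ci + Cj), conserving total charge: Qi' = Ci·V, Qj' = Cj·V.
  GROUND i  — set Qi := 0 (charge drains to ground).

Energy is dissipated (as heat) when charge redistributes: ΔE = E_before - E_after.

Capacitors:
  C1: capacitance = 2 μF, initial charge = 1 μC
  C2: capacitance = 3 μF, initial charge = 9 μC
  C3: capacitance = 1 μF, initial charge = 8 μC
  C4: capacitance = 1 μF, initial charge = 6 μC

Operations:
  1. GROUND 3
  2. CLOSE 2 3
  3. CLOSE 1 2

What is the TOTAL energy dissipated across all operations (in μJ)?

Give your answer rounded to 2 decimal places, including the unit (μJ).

Answer: 37.21 μJ

Derivation:
Initial: C1(2μF, Q=1μC, V=0.50V), C2(3μF, Q=9μC, V=3.00V), C3(1μF, Q=8μC, V=8.00V), C4(1μF, Q=6μC, V=6.00V)
Op 1: GROUND 3: Q3=0; energy lost=32.000
Op 2: CLOSE 2-3: Q_total=9.00, C_total=4.00, V=2.25; Q2=6.75, Q3=2.25; dissipated=3.375
Op 3: CLOSE 1-2: Q_total=7.75, C_total=5.00, V=1.55; Q1=3.10, Q2=4.65; dissipated=1.837
Total dissipated: 37.212 μJ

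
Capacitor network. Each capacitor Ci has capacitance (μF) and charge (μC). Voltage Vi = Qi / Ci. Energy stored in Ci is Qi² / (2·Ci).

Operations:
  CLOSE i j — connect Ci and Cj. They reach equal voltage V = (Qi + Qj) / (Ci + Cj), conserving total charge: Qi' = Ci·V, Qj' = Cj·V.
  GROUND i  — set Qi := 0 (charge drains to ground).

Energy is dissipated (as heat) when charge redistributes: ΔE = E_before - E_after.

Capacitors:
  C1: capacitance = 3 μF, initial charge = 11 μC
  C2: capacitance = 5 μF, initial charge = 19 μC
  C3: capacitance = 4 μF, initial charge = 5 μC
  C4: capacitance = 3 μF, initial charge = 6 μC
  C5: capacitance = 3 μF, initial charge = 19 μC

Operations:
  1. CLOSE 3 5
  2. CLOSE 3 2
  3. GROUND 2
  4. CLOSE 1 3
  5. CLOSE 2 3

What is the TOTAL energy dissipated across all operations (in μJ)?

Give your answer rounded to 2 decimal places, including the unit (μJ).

Initial: C1(3μF, Q=11μC, V=3.67V), C2(5μF, Q=19μC, V=3.80V), C3(4μF, Q=5μC, V=1.25V), C4(3μF, Q=6μC, V=2.00V), C5(3μF, Q=19μC, V=6.33V)
Op 1: CLOSE 3-5: Q_total=24.00, C_total=7.00, V=3.43; Q3=13.71, Q5=10.29; dissipated=22.149
Op 2: CLOSE 3-2: Q_total=32.71, C_total=9.00, V=3.63; Q3=14.54, Q2=18.17; dissipated=0.153
Op 3: GROUND 2: Q2=0; energy lost=33.032
Op 4: CLOSE 1-3: Q_total=25.54, C_total=7.00, V=3.65; Q1=10.95, Q3=14.59; dissipated=0.001
Op 5: CLOSE 2-3: Q_total=14.59, C_total=9.00, V=1.62; Q2=8.11, Q3=6.49; dissipated=14.791
Total dissipated: 70.125 μJ

Answer: 70.13 μJ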